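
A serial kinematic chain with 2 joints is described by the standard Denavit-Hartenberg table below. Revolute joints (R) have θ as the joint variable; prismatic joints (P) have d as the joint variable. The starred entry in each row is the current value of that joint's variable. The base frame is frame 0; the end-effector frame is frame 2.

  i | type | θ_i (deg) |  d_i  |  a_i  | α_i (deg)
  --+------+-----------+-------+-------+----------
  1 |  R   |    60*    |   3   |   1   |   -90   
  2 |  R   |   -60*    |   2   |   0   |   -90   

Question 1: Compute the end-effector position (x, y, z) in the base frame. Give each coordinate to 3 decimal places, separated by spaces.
-1.232 1.866 3.000

after link 1: o_1 = (0.5000, 0.8660, 3.0000)
after link 2: o_2 = (-1.2321, 1.8660, 3.0000)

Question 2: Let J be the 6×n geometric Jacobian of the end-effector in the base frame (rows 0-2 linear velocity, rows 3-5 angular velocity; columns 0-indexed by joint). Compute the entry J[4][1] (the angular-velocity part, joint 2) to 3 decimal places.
0.500

axis z_1 = (-0.8660,0.5000,0.0000); lever o_n−o_1 = (-1.7321,1.0000,0.0000)
cross product → J_v[:, 1] = (-0.0000,-0.0000,0.0000)
J_ω[:, 1] = z_1
entry J[4][1] = 0.5000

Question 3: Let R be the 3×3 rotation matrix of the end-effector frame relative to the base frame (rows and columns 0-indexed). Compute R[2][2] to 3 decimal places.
End-effector z-axis (col 2 of R) = (0.4330,0.7500,-0.5000)
R[2][2] = -0.5000

-0.500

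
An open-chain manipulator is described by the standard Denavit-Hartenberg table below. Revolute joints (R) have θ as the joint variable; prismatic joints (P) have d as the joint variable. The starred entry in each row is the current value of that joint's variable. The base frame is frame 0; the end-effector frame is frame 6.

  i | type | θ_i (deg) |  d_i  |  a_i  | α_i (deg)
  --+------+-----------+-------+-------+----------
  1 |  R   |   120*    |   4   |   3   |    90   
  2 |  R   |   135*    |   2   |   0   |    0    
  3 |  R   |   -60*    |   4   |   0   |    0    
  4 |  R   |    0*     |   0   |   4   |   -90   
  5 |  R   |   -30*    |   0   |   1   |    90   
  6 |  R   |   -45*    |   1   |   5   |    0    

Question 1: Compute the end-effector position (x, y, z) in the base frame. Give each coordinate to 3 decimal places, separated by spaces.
3.741 11.787 10.260

after link 1: o_1 = (-1.5000, 2.5981, 4.0000)
after link 2: o_2 = (0.2321, 3.5981, 4.0000)
after link 3: o_3 = (3.6962, 5.5981, 4.0000)
after link 4: o_4 = (3.1785, 6.4947, 7.8637)
after link 5: o_5 = (3.4995, 6.9388, 8.7002)
after link 6: o_6 = (3.7413, 11.7874, 10.2597)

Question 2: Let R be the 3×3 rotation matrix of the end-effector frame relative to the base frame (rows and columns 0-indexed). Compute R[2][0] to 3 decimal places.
0.408

End-effector x-axis (col 0 of R) = (-0.1146,0.9055,0.4085)
R[2][0] = 0.4085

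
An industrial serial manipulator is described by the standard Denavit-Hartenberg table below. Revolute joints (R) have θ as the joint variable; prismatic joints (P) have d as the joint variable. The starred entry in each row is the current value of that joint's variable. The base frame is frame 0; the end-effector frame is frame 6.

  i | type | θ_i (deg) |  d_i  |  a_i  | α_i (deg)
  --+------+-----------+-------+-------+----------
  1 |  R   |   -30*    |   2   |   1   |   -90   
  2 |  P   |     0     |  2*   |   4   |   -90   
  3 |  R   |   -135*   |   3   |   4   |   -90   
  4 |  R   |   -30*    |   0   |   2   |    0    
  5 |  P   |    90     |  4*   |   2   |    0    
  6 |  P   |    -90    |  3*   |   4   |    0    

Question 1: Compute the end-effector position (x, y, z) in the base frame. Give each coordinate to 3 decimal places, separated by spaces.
after link 1: o_1 = (0.8660, -0.5000, 2.0000)
after link 2: o_2 = (5.3301, -0.7679, 2.0000)
after link 3: o_3 = (4.2949, 3.0958, -1.0000)
after link 4: o_4 = (3.8466, 4.7688, -2.0000)
after link 5: o_5 = (7.4514, 6.7700, -0.2679)
after link 6: o_6 = (9.4526, 10.8925, -2.2679)

9.453 10.893 -2.268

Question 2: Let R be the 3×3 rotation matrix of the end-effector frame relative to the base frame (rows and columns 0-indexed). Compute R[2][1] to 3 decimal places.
0.866

End-effector y-axis (col 1 of R) = (-0.1294,0.4830,0.8660)
R[2][1] = 0.8660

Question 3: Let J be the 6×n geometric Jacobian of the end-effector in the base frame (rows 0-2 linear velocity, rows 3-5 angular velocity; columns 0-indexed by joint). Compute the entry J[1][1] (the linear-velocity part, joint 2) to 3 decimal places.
0.866

prismatic axis z_1 = (0.5000,0.8660,0.0000)
J_v[:, 1] = z_1; J_ω[:, 1] = (0,0,0)
entry J[1][1] = 0.8660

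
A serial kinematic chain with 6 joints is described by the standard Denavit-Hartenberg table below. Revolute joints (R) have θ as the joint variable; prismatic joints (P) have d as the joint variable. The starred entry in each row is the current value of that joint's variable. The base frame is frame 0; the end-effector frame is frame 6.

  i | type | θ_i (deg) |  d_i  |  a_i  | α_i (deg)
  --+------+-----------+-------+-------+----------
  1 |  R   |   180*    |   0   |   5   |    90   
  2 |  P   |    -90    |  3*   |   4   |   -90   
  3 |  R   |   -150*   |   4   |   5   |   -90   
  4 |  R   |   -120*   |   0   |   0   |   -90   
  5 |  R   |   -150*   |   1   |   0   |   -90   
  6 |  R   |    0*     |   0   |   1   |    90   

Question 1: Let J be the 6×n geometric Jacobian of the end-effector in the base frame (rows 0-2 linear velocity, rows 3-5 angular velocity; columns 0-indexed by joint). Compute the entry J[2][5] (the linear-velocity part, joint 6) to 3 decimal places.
axis z_5 = (-0.4330,0.6250,-0.6495); lever o_n−o_5 = (0.7500,0.6495,0.1250)
cross product → J_v[:, 5] = (0.5000,-0.4330,-0.7500)
J_ω[:, 5] = z_5
entry J[2][5] = -0.7500

-0.750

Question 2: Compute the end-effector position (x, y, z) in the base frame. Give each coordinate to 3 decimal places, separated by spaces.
-8.750 6.583 1.205

after link 1: o_1 = (-5.0000, 0.0000, 0.0000)
after link 2: o_2 = (-5.0000, 3.0000, -4.0000)
after link 3: o_3 = (-9.0000, 5.5000, 0.3301)
after link 4: o_4 = (-9.0000, 5.5000, 0.3301)
after link 5: o_5 = (-9.5000, 5.9330, 1.0801)
after link 6: o_6 = (-8.7500, 6.5825, 1.2051)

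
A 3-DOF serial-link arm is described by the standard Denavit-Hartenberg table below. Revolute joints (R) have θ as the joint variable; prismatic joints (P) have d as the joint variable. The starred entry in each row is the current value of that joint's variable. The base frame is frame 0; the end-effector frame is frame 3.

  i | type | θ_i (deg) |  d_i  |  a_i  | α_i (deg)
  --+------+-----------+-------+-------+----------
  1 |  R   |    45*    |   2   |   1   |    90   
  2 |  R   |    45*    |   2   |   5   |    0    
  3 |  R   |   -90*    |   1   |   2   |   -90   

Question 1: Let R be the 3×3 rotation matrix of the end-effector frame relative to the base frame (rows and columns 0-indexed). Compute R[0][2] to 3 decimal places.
0.500

End-effector z-axis (col 2 of R) = (0.5000,0.5000,0.7071)
R[0][2] = 0.5000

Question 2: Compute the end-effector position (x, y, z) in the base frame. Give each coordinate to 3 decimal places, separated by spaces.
after link 1: o_1 = (0.7071, 0.7071, 2.0000)
after link 2: o_2 = (4.6213, 1.7929, 5.5355)
after link 3: o_3 = (6.3284, 2.0858, 4.1213)

6.328 2.086 4.121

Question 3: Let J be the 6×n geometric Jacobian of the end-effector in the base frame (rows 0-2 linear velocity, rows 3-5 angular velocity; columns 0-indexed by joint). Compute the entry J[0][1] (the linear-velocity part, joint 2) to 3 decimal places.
-1.500

axis z_1 = (0.7071,-0.7071,0.0000); lever o_n−o_1 = (5.6213,1.3787,2.1213)
cross product → J_v[:, 1] = (-1.5000,-1.5000,4.9497)
J_ω[:, 1] = z_1
entry J[0][1] = -1.5000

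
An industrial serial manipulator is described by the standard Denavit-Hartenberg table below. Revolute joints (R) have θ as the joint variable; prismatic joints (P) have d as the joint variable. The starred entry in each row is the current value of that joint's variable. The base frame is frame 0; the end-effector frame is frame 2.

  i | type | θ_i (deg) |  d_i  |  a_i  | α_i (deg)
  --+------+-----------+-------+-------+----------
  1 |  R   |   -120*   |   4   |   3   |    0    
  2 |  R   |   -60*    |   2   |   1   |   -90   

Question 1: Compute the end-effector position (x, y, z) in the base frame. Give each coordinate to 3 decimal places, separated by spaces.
after link 1: o_1 = (-1.5000, -2.5981, 4.0000)
after link 2: o_2 = (-2.5000, -2.5981, 6.0000)

-2.500 -2.598 6.000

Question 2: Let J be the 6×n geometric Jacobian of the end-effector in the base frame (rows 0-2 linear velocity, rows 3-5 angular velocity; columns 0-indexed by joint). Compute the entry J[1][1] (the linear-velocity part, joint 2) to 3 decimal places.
-1.000

axis z_1 = (0.0000,0.0000,1.0000); lever o_n−o_1 = (-1.0000,-0.0000,2.0000)
cross product → J_v[:, 1] = (0.0000,-1.0000,0.0000)
J_ω[:, 1] = z_1
entry J[1][1] = -1.0000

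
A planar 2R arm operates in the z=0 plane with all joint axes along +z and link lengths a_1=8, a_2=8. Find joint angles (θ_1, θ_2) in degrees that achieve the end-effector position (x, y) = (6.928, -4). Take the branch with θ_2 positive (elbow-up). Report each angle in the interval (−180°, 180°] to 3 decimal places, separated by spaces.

-90.001 120.001

cos θ_2 = (63.9972−8²−8²)/(2·8·8) = -0.5000; θ_2 = 120.0015° (elbow-up)
β = atan2(-4.0000,6.9280) = -30.0007°; ψ = atan2(6.9281,3.9998) = 60.0007°
θ_1 = β − ψ = -90.0015°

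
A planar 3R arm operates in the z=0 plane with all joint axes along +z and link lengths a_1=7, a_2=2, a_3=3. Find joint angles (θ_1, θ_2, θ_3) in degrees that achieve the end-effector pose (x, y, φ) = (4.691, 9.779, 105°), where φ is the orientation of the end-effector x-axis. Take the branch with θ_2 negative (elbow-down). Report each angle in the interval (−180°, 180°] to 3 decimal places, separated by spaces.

58.068 -30.018 76.950

wrist centre = target − a_3·(cos φ, sin φ) = (5.4675, 6.8812)
cos θ_2 = (77.2443−7²−2²)/(2·7·2) = 0.8659; θ_2 = -30.0180° (elbow-down)
β = atan2(6.8812,5.4675) = 51.5312°; ψ = atan2(-1.0005,8.7317) = -6.5368°
θ_1 = β − ψ = 58.0680°
θ_3 = φ − θ_1 − θ_2 = 76.9500° (wrapped to (-180°,180°])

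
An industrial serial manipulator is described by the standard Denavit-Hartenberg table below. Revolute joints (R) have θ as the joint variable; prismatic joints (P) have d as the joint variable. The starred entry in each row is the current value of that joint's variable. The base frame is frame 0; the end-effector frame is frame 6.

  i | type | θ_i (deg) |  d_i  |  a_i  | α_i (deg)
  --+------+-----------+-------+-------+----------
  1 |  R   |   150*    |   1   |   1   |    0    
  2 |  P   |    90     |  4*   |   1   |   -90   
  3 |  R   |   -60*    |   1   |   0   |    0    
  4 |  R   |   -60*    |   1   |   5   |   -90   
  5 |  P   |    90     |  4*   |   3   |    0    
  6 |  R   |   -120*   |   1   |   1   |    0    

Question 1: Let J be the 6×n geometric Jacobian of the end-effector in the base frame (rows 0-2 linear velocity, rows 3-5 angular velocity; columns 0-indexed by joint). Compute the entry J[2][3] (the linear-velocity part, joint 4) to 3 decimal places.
axis z_3 = (0.8660,-0.5000,0.0000); lever o_n−o_3 = (-1.9976,-0.4599,7.5801)
cross product → J_v[:, 3] = (-3.7901,-6.5646,-1.3971)
J_ω[:, 3] = z_3
entry J[2][3] = -1.3971

-1.397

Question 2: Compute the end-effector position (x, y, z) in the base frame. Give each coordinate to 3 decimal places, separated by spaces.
-2.498 -1.326 12.580

after link 1: o_1 = (-0.8660, 0.5000, 1.0000)
after link 2: o_2 = (-1.3660, -0.3660, 5.0000)
after link 3: o_3 = (-0.5000, -0.8660, 5.0000)
after link 4: o_4 = (1.6160, 0.7990, 9.3301)
after link 5: o_5 = (-2.7141, -0.7010, 11.3301)
after link 6: o_6 = (-2.4976, -1.3260, 12.5801)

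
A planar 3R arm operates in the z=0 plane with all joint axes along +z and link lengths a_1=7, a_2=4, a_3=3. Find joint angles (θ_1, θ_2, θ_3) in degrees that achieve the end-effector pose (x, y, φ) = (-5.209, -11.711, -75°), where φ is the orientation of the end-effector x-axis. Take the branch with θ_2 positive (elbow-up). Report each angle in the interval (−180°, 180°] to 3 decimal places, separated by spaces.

wrist centre = target − a_3·(cos φ, sin φ) = (-5.9855, -8.8132)
cos θ_2 = (113.4986−7²−4²)/(2·7·4) = 0.8660; θ_2 = 29.9976° (elbow-up)
β = atan2(-8.8132,-5.9855) = -124.1822°; ψ = atan2(1.9999,10.4642) = 10.8196°
θ_1 = β − ψ = -135.0018°
θ_3 = φ − θ_1 − θ_2 = 30.0042° (wrapped to (-180°,180°])

-135.002 29.998 30.004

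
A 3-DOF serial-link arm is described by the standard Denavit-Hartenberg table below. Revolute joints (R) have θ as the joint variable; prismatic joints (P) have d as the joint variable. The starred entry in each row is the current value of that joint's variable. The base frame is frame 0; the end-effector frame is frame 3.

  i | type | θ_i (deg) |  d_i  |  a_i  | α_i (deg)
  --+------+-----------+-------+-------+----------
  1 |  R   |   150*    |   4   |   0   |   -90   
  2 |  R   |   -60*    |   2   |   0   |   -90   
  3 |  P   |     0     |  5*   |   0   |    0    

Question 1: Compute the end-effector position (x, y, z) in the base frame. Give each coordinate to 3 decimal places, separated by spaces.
-4.750 0.433 1.500

after link 1: o_1 = (0.0000, 0.0000, 4.0000)
after link 2: o_2 = (-1.0000, -1.7321, 4.0000)
after link 3: o_3 = (-4.7500, 0.4330, 1.5000)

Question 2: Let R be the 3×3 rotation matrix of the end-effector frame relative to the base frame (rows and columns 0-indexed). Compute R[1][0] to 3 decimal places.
End-effector x-axis (col 0 of R) = (-0.4330,0.2500,0.8660)
R[1][0] = 0.2500

0.250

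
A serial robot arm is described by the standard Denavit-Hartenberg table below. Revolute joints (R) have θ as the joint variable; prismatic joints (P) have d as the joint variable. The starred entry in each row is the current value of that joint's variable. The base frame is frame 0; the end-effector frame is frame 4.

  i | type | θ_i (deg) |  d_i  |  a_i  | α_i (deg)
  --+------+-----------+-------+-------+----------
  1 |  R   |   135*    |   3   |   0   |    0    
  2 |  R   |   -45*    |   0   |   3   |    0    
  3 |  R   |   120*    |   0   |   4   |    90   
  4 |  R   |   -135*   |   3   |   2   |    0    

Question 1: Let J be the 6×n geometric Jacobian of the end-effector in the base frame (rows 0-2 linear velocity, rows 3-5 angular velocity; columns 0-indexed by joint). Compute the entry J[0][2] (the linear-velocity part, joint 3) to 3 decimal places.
axis z_2 = (0.0000,0.0000,1.0000); lever o_n−o_2 = (-3.7394,1.3052,-1.4142)
cross product → J_v[:, 2] = (-1.3052,-3.7394,0.0000)
J_ω[:, 2] = z_2
entry J[0][2] = -1.3052

-1.305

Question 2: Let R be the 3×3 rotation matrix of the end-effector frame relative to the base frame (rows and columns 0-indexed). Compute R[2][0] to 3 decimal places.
-0.707

End-effector x-axis (col 0 of R) = (0.6124,0.3536,-0.7071)
R[2][0] = -0.7071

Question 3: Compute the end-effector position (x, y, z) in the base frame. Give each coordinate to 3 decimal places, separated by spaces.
after link 1: o_1 = (0.0000, 0.0000, 3.0000)
after link 2: o_2 = (0.0000, 3.0000, 3.0000)
after link 3: o_3 = (-3.4641, 1.0000, 3.0000)
after link 4: o_4 = (-3.7394, 4.3052, 1.5858)

-3.739 4.305 1.586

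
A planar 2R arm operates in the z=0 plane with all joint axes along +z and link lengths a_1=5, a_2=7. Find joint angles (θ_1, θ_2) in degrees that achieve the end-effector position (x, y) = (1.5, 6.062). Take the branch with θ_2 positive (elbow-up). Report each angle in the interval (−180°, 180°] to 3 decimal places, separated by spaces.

cos θ_2 = (38.9978−5²−7²)/(2·5·7) = -0.5000; θ_2 = 120.0020° (elbow-up)
β = atan2(6.0620,1.5000) = 76.1017°; ψ = atan2(6.0621,1.4998) = 76.1038°
θ_1 = β − ψ = -0.0020°

-0.002 120.002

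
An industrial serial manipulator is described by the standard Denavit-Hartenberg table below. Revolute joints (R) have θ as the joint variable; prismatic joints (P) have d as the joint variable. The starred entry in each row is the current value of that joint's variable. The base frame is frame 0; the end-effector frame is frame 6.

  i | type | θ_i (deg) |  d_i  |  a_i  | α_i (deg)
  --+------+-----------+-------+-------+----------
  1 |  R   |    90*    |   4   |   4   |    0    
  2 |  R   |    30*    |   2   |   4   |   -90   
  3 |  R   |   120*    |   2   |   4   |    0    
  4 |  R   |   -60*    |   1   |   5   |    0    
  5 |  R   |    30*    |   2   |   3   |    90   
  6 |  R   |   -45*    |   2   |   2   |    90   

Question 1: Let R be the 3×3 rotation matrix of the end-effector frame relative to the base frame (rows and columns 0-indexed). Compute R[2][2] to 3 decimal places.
End-effector z-axis (col 2 of R) = (0.6124,0.3536,0.7071)
R[2][2] = 0.7071

0.707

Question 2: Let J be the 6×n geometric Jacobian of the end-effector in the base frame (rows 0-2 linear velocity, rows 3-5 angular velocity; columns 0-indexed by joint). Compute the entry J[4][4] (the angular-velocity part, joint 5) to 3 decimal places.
axis z_4 = (-0.8660,-0.5000,0.0000); lever o_n−o_4 = (-1.5073,1.4392,-4.4142)
cross product → J_v[:, 4] = (2.2071,-3.8228,-2.0000)
J_ω[:, 4] = z_4
entry J[4][4] = -0.5000

-0.500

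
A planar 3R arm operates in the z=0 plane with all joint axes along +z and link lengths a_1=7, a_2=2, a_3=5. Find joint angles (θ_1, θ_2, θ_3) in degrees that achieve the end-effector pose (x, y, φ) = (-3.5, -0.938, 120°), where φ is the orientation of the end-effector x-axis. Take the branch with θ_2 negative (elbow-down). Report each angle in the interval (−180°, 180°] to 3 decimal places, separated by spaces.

-89.997 -149.992 -0.010

wrist centre = target − a_3·(cos φ, sin φ) = (-1.0000, -5.2681)
cos θ_2 = (28.7532−7²−2²)/(2·7·2) = -0.8660; θ_2 = -149.9923° (elbow-down)
β = atan2(-5.2681,-1.0000) = -100.7481°; ψ = atan2(-1.0002,5.2681) = -10.7506°
θ_1 = β − ψ = -89.9975°
θ_3 = φ − θ_1 − θ_2 = -0.0102° (wrapped to (-180°,180°])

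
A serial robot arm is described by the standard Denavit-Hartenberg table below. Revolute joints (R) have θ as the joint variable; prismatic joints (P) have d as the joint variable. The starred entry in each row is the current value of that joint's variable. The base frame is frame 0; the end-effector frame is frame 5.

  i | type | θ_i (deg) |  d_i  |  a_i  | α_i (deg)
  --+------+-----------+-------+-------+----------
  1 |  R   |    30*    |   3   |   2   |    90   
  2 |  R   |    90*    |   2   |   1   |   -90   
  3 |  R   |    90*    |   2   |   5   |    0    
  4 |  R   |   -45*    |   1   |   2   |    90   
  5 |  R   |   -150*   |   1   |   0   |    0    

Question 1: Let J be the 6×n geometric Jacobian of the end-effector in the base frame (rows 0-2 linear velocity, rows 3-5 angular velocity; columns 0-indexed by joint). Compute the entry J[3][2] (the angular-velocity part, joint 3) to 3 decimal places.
-0.866

axis z_2 = (-0.8660,-0.5000,0.0000); lever o_n−o_2 = (-5.4516,3.4425,2.1213)
cross product → J_v[:, 2] = (-1.0607,1.8371,-5.7071)
J_ω[:, 2] = z_2
entry J[3][2] = -0.8660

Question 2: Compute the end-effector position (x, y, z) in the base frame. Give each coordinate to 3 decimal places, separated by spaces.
after link 1: o_1 = (1.7321, 1.0000, 3.0000)
after link 2: o_2 = (2.7321, -0.7321, 4.0000)
after link 3: o_3 = (-1.5000, 2.5981, 4.0000)
after link 4: o_4 = (-3.0731, 3.3228, 5.4142)
after link 5: o_5 = (-2.7196, 2.7104, 6.1213)

-2.720 2.710 6.121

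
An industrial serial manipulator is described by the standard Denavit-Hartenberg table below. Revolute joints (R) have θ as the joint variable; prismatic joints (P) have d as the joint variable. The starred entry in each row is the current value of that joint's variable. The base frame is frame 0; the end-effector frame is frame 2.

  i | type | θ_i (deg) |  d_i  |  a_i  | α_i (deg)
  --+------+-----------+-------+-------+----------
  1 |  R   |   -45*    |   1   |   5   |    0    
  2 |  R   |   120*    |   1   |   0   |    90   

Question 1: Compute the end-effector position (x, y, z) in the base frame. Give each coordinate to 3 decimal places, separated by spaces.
after link 1: o_1 = (3.5355, -3.5355, 1.0000)
after link 2: o_2 = (3.5355, -3.5355, 2.0000)

3.536 -3.536 2.000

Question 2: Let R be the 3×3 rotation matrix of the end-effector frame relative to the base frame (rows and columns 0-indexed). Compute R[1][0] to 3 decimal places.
0.966

End-effector x-axis (col 0 of R) = (0.2588,0.9659,0.0000)
R[1][0] = 0.9659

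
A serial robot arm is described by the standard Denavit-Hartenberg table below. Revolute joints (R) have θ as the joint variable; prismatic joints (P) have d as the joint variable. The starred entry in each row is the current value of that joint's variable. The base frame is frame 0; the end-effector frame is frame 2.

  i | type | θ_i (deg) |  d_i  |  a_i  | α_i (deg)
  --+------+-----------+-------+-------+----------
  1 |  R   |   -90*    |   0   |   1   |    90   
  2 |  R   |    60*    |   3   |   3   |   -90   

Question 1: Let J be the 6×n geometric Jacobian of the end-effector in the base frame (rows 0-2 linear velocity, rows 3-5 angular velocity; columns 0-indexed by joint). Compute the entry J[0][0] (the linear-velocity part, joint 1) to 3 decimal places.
2.500

axis z_0 = ẑ; lever o_n−o_0 = (-3.0000,-2.5000,2.5981)
cross product → J_v[:, 0] = (2.5000,-3.0000,0.0000)
J_ω[:, 0] = z_0
entry J[0][0] = 2.5000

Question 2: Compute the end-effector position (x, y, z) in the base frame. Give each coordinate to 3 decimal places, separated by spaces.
-3.000 -2.500 2.598

after link 1: o_1 = (0.0000, -1.0000, 0.0000)
after link 2: o_2 = (-3.0000, -2.5000, 2.5981)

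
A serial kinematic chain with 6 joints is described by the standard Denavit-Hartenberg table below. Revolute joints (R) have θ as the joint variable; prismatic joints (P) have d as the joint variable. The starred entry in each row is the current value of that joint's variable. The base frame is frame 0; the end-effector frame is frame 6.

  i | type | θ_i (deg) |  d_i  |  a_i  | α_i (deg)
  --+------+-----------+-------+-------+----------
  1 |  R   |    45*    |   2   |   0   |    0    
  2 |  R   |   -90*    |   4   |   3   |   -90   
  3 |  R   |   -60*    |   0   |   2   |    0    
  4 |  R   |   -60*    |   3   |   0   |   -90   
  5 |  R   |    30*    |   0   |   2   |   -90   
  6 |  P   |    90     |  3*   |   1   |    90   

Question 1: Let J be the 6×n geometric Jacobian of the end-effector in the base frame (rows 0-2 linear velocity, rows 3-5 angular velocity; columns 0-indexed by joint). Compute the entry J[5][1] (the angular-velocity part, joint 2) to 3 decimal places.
1.000

axis z_1 = (0.0000,0.0000,1.0000); lever o_n−o_1 = (1.7111,-2.5569,5.4330)
cross product → J_v[:, 1] = (2.5569,1.7111,-0.0000)
J_ω[:, 1] = z_1
entry J[5][1] = 1.0000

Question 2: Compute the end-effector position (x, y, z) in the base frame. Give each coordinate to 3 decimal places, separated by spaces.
1.711 -2.557 7.433

after link 1: o_1 = (0.0000, 0.0000, 2.0000)
after link 2: o_2 = (2.1213, -2.1213, 6.0000)
after link 3: o_3 = (2.8284, -2.8284, 7.7321)
after link 4: o_4 = (4.9497, -0.7071, 7.7321)
after link 5: o_5 = (3.6303, -0.8018, 9.2321)
after link 6: o_6 = (1.7111, -2.5569, 7.4330)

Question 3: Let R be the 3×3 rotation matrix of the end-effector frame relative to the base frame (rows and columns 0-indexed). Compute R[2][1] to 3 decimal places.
End-effector y-axis (col 1 of R) = (-0.4356,-0.7891,-0.4330)
R[2][1] = -0.4330

-0.433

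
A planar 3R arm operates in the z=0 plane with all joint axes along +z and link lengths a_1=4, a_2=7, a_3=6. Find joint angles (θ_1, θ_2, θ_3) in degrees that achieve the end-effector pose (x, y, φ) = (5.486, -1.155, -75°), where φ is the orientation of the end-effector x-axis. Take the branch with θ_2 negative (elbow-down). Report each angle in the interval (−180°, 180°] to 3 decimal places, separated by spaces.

134.998 -119.995 -90.002

wrist centre = target − a_3·(cos φ, sin φ) = (3.9331, 4.6406)
cos θ_2 = (37.0039−4²−7²)/(2·4·7) = -0.4999; θ_2 = -119.9954° (elbow-down)
β = atan2(4.6406,3.9331) = 49.7172°; ψ = atan2(-6.0625,0.5005) = -85.2806°
θ_1 = β − ψ = 134.9978°
θ_3 = φ − θ_1 − θ_2 = -90.0024° (wrapped to (-180°,180°])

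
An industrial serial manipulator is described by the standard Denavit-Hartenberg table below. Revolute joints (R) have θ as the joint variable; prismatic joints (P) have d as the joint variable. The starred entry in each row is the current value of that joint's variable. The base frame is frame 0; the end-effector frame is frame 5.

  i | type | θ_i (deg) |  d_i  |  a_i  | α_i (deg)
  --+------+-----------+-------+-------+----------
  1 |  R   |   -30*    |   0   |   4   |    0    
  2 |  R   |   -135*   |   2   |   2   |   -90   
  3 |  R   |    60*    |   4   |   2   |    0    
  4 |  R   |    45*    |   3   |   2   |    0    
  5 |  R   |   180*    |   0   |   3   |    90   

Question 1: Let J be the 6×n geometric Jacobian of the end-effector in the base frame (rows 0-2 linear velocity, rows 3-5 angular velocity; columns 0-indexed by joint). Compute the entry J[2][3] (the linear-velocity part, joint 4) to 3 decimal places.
-0.259

axis z_3 = (0.2588,-0.9659,0.0000); lever o_n−o_3 = (0.5265,-2.9648,0.9659)
cross product → J_v[:, 3] = (-0.9330,-0.2500,-0.2588)
J_ω[:, 3] = z_3
entry J[2][3] = -0.2588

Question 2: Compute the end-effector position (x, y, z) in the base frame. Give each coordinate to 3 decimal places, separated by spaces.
after link 1: o_1 = (3.4641, -2.0000, 0.0000)
after link 2: o_2 = (1.5322, -2.5176, 2.0000)
after link 3: o_3 = (1.6016, -6.6402, 0.2679)
after link 4: o_4 = (2.8781, -9.4040, -1.6639)
after link 5: o_5 = (2.1281, -9.6049, 1.2339)

2.128 -9.605 1.234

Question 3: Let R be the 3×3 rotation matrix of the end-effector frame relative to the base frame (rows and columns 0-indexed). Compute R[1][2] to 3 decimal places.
0.250

End-effector z-axis (col 2 of R) = (0.9330,0.2500,0.2588)
R[1][2] = 0.2500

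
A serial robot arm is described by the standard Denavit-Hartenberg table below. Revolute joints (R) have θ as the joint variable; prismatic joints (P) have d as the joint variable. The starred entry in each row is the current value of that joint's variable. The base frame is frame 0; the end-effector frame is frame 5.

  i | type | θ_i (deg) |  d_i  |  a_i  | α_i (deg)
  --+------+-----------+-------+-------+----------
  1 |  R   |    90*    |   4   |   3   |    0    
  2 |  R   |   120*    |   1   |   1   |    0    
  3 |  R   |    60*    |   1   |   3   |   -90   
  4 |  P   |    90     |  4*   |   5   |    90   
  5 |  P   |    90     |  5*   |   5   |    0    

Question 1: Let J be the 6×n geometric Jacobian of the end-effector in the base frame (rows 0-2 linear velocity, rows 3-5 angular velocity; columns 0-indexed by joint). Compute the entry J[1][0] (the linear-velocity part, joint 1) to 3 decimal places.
8.134

axis z_0 = ẑ; lever o_n−o_0 = (8.1340,-5.5000,1.0000)
cross product → J_v[:, 0] = (5.5000,8.1340,-0.0000)
J_ω[:, 0] = z_0
entry J[1][0] = 8.1340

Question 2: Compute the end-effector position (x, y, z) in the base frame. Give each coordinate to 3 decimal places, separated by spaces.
8.134 -5.500 1.000

after link 1: o_1 = (0.0000, 3.0000, 4.0000)
after link 2: o_2 = (-0.8660, 2.5000, 5.0000)
after link 3: o_3 = (-0.8660, -0.5000, 6.0000)
after link 4: o_4 = (3.1340, -0.5000, 1.0000)
after link 5: o_5 = (8.1340, -5.5000, 1.0000)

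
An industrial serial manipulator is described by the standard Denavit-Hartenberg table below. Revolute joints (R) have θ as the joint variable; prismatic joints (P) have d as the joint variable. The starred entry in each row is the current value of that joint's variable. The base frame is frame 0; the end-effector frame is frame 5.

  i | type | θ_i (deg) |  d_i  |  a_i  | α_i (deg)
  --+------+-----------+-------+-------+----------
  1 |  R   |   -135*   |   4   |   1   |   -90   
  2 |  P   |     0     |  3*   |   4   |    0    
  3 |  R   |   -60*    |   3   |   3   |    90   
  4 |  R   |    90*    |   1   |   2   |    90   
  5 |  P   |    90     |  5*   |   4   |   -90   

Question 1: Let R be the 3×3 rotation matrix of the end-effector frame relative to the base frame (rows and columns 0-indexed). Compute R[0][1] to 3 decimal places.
End-effector y-axis (col 1 of R) = (0.3536,0.3536,-0.8660)
R[0][1] = 0.3536

0.354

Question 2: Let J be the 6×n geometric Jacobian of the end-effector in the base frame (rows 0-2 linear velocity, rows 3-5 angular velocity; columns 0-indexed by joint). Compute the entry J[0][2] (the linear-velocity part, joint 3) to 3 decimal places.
-6.667

axis z_2 = (0.7071,-0.7071,0.0000); lever o_n−o_2 = (3.7690,-3.3021,9.4282)
cross product → J_v[:, 2] = (-6.6667,-6.6667,0.3301)
J_ω[:, 2] = z_2
entry J[0][2] = -6.6667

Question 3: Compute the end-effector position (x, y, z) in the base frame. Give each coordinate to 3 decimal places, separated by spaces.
2.355 -8.959 13.428

after link 1: o_1 = (-0.7071, -0.7071, 4.0000)
after link 2: o_2 = (-1.4142, -5.6569, 4.0000)
after link 3: o_3 = (-0.3536, -8.8388, 6.5981)
after link 4: o_4 = (1.6730, -9.6407, 7.0981)
after link 5: o_5 = (2.3548, -8.9590, 13.4282)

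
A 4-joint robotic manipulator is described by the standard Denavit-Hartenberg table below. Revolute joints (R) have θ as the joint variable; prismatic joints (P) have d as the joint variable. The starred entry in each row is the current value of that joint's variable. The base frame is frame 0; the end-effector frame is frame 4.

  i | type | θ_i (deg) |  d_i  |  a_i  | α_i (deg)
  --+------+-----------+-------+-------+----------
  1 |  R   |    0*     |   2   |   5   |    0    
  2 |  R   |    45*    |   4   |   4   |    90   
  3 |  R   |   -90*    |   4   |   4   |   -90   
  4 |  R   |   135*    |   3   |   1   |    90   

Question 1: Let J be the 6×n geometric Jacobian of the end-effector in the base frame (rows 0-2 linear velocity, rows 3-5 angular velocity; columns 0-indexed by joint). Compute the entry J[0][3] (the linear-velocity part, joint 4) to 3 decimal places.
0.500

axis z_3 = (0.7071,0.7071,0.0000); lever o_n−o_3 = (1.6213,2.6213,0.7071)
cross product → J_v[:, 3] = (0.5000,-0.5000,0.7071)
J_ω[:, 3] = z_3
entry J[0][3] = 0.5000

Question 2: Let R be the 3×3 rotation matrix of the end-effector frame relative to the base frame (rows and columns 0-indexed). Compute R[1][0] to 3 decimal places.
End-effector x-axis (col 0 of R) = (-0.5000,0.5000,0.7071)
R[1][0] = 0.5000

0.500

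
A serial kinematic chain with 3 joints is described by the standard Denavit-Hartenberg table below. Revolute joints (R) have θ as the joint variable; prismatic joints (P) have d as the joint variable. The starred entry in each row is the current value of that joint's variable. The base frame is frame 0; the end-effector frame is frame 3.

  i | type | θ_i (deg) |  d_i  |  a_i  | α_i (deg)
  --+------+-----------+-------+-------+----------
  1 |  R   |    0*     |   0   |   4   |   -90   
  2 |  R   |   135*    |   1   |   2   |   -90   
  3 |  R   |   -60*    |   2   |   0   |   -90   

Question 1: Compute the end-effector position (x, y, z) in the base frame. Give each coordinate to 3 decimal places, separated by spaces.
1.172 1.000 -0.000

after link 1: o_1 = (4.0000, 0.0000, 0.0000)
after link 2: o_2 = (2.5858, 1.0000, -1.4142)
after link 3: o_3 = (1.1716, 1.0000, -0.0000)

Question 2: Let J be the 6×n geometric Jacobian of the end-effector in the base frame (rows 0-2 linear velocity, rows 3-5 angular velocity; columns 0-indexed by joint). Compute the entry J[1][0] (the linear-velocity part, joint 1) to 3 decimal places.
1.172

axis z_0 = ẑ; lever o_n−o_0 = (1.1716,1.0000,-0.0000)
cross product → J_v[:, 0] = (-1.0000,1.1716,0.0000)
J_ω[:, 0] = z_0
entry J[1][0] = 1.1716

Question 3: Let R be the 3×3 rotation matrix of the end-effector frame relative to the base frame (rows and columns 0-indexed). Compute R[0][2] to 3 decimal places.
End-effector z-axis (col 2 of R) = (-0.6124,-0.5000,-0.6124)
R[0][2] = -0.6124

-0.612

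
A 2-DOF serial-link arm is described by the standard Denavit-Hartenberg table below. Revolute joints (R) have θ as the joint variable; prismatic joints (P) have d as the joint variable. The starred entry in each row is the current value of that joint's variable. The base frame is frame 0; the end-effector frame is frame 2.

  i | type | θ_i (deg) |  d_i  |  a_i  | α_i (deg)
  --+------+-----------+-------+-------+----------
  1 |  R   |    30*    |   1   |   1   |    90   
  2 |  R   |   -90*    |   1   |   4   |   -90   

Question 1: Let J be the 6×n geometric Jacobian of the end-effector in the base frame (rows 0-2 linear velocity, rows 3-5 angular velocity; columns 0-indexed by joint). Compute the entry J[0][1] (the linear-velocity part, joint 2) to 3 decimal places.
axis z_1 = (0.5000,-0.8660,0.0000); lever o_n−o_1 = (0.5000,-0.8660,-4.0000)
cross product → J_v[:, 1] = (3.4641,2.0000,0.0000)
J_ω[:, 1] = z_1
entry J[0][1] = 3.4641

3.464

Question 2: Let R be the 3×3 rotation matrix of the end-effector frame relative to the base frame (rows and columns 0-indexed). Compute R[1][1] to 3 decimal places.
End-effector y-axis (col 1 of R) = (-0.5000,0.8660,-0.0000)
R[1][1] = 0.8660

0.866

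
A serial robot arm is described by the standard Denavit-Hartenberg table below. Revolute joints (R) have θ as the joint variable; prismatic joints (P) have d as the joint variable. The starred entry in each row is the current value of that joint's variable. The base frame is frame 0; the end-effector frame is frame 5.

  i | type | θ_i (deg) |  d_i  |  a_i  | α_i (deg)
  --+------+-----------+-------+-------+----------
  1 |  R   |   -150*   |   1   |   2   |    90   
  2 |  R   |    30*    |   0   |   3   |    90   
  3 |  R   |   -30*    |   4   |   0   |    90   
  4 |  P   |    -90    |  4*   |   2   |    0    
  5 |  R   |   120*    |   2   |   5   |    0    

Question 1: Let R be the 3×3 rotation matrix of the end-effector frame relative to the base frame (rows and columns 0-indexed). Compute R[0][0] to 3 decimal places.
-0.563

End-effector x-axis (col 0 of R) = (-0.5625,-0.8248,-0.0580)
R[0][0] = -0.5625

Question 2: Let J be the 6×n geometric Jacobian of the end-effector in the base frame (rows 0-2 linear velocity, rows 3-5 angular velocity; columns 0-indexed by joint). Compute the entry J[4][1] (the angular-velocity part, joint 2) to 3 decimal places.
0.866

axis z_1 = (-0.5000,0.8660,0.0000); lever o_n−o_1 = (-1.0804,-9.1238,-2.0221)
cross product → J_v[:, 1] = (-1.7512,-1.0111,5.4976)
J_ω[:, 1] = z_1
entry J[4][1] = 0.8660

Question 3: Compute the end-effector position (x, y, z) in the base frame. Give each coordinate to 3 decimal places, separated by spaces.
after link 1: o_1 = (-1.7321, -1.0000, 1.0000)
after link 2: o_2 = (-3.9821, -2.2990, 2.5000)
after link 3: o_3 = (-5.7141, -3.2990, -0.9641)
after link 4: o_4 = (-1.6160, -4.9330, -0.2321)
after link 5: o_5 = (-2.8125, -10.1238, -1.0221)

-2.813 -10.124 -1.022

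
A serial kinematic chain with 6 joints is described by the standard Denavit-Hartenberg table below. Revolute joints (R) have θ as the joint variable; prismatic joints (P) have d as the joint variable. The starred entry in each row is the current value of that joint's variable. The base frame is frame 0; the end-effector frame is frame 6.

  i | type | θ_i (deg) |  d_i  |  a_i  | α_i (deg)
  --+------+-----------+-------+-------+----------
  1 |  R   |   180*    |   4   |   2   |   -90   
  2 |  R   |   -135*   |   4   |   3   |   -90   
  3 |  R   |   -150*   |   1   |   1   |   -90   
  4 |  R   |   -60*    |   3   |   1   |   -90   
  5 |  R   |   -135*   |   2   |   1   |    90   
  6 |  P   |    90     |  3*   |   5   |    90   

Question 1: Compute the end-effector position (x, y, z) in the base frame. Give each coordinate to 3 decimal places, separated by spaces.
-0.195 -8.447 0.030

after link 1: o_1 = (-2.0000, 0.0000, 4.0000)
after link 2: o_2 = (0.1213, -4.0000, 6.1213)
after link 3: o_3 = (-1.1982, -4.5000, 6.2161)
after link 4: o_4 = (-1.0561, -7.3481, 7.5829)
after link 5: o_5 = (-0.5101, -8.6497, 5.8486)
after link 6: o_6 = (-0.1954, -8.4473, 0.0297)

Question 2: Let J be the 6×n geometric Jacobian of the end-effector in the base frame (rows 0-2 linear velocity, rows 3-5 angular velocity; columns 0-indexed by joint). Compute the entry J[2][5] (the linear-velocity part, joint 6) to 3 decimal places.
prismatic axis z_5 = (0.3995,0.7891,-0.4665)
J_v[:, 5] = z_5; J_ω[:, 5] = (0,0,0)
entry J[2][5] = -0.4665

-0.467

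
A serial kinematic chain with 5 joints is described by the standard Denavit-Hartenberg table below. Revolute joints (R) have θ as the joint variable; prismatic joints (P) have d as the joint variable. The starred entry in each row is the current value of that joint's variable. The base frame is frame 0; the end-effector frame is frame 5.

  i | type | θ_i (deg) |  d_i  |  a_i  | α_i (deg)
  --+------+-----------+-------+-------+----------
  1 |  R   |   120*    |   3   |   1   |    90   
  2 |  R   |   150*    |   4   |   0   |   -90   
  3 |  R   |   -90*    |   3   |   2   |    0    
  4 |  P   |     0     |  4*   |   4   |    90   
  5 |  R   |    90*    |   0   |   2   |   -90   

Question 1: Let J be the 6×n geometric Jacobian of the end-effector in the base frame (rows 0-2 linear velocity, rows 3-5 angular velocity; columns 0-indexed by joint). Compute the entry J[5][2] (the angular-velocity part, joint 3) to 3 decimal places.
axis z_2 = (0.2500,-0.4330,-0.8660); lever o_n−o_2 = (7.4462,-0.8971,-7.7942)
cross product → J_v[:, 2] = (2.5981,-4.5000,3.0000)
J_ω[:, 2] = z_2
entry J[5][2] = -0.8660

-0.866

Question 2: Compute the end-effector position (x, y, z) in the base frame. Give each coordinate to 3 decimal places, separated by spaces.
10.410 1.969 -4.794

after link 1: o_1 = (-0.5000, 0.8660, 3.0000)
after link 2: o_2 = (2.9641, 2.8660, 3.0000)
after link 3: o_3 = (5.4462, 2.5670, 0.4019)
after link 4: o_4 = (9.9103, 2.8349, -3.0622)
after link 5: o_5 = (10.4103, 1.9689, -4.7942)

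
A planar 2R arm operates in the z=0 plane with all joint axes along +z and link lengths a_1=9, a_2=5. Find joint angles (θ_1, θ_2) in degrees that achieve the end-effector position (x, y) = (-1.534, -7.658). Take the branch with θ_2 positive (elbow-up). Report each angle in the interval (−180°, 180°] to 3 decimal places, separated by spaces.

-134.998 120.001

cos θ_2 = (60.9981−9²−5²)/(2·9·5) = -0.5000; θ_2 = 120.0014° (elbow-up)
β = atan2(-7.6580,-1.5340) = -101.3272°; ψ = atan2(4.3301,6.4999) = 33.6706°
θ_1 = β − ψ = -134.9978°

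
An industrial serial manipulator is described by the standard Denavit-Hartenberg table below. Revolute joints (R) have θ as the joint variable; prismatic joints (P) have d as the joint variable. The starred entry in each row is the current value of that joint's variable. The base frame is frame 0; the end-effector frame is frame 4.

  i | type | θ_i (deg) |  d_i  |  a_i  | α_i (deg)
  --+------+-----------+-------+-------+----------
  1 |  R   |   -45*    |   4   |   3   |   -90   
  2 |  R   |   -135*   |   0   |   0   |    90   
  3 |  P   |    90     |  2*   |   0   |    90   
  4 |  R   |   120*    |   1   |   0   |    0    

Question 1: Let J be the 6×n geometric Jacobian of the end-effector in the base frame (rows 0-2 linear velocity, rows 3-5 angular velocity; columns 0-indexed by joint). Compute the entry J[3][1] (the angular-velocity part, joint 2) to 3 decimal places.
axis z_1 = (0.7071,0.7071,0.0000); lever o_n−o_1 = (-1.5000,1.5000,-0.7071)
cross product → J_v[:, 1] = (-0.5000,0.5000,2.1213)
J_ω[:, 1] = z_1
entry J[3][1] = 0.7071

0.707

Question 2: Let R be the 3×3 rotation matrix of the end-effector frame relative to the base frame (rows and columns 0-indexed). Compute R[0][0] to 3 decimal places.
-0.787

End-effector x-axis (col 0 of R) = (-0.7866,0.0795,-0.6124)
R[0][0] = -0.7866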